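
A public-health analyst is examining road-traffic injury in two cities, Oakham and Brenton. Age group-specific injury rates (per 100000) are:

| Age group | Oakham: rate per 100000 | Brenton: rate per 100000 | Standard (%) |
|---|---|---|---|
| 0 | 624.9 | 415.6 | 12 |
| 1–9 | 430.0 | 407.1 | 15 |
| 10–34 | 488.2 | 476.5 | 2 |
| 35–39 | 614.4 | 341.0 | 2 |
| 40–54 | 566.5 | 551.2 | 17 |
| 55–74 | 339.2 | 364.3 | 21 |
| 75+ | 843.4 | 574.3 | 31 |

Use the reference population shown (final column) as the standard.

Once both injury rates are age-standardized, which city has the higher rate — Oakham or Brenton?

Standard weights: 0.12, 0.15, 0.02, 0.02, 0.17, 0.21, 0.31.
Oakham: 0.1200×624.9 + 0.1500×430.0 + 0.0200×488.2 + 0.0200×614.4 + 0.1700×566.5 + 0.2100×339.2 + 0.3100×843.4 = 590.5310 per 100000.
Brenton: 0.1200×415.6 + 0.1500×407.1 + 0.0200×476.5 + 0.0200×341.0 + 0.1700×551.2 + 0.2100×364.3 + 0.3100×574.3 = 475.5270 per 100000.

Oakham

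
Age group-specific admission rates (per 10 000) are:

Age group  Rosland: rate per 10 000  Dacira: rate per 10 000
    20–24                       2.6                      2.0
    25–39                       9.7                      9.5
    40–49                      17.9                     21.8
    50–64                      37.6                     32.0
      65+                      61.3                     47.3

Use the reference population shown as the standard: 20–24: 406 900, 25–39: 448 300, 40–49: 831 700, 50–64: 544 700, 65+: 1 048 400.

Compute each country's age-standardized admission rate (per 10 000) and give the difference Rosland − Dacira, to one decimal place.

Standard total = 3 280 000; weights = 0.1241, 0.1367, 0.2536, 0.1661, 0.3196.
Rosland: 0.1241×2.6 + 0.1367×9.7 + 0.2536×17.9 + 0.1661×37.6 + 0.3196×61.3 = 32.0249 per 10 000.
Dacira: 0.1241×2.0 + 0.1367×9.5 + 0.2536×21.8 + 0.1661×32.0 + 0.3196×47.3 = 27.5071 per 10 000.
Difference = 32.0249 − 27.5071 = 4.5177.

4.5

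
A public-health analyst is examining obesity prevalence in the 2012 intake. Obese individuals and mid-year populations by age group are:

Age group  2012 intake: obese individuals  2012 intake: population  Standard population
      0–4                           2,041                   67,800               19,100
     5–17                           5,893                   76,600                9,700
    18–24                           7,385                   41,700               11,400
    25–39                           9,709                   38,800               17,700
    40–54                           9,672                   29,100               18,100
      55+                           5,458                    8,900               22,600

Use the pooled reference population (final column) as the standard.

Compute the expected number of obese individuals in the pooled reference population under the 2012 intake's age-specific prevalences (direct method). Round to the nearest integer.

Age-specific rates per 1,000 for the 2012 intake: 30.103, 76.932, 177.098, 250.232, 332.371, 613.258.
Expected obese individuals = Σ (standard pop × age-specific rate ÷ 1,000)
= 19,100×30.103/1,000 + 9,700×76.932/1,000 + 11,400×177.098/1,000 + 17,700×250.232/1,000 + 18,100×332.371/1,000 + 22,600×613.258/1,000
= 574.97 + 746.24 + 2018.92 + 4429.11 + 6015.92 + 13859.64 = 27644.80.

27645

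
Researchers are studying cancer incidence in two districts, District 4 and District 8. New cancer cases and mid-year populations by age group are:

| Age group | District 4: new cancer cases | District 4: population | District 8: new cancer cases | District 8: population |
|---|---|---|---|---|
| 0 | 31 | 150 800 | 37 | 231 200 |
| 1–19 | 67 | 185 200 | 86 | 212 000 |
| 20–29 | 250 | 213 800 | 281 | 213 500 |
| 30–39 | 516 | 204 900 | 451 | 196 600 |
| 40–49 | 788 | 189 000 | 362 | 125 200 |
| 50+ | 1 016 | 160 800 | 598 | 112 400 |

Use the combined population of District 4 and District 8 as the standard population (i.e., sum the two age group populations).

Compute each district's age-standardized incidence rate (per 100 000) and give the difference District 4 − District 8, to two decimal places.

Age-specific rates per 100 000 for District 4: 20.56, 36.18, 116.93, 251.83, 416.93, 631.84.
For District 8: 16.00, 40.57, 131.62, 229.40, 289.14, 532.03.
Combined standard total = 2 195 400; weights = 0.1740, 0.1809, 0.1946, 0.1829, 0.1431, 0.1244.
District 4: 0.1740×20.56 + 0.1809×36.18 + 0.1946×116.93 + 0.1829×251.83 + 0.1431×416.93 + 0.1244×631.84 = 217.2341 per 100 000.
District 8: 0.1740×16.00 + 0.1809×40.57 + 0.1946×131.62 + 0.1829×229.40 + 0.1431×289.14 + 0.1244×532.03 = 185.2814 per 100 000.
Difference = 217.2341 − 185.2814 = 31.9527.

31.95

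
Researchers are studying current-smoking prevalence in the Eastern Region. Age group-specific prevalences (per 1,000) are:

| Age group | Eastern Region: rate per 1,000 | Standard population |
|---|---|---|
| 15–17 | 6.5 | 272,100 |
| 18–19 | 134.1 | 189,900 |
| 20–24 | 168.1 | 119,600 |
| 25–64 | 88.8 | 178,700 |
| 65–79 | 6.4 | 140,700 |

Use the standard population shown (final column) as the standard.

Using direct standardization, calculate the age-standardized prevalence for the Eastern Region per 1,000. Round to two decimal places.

71.15

Standard total = 901,000; weights = 0.3020, 0.2108, 0.1327, 0.1983, 0.1562.
Standardized rate: 0.3020×6.5 + 0.2108×134.1 + 0.1327×168.1 + 0.1983×88.8 + 0.1562×6.4 = 71.1521 per 1,000.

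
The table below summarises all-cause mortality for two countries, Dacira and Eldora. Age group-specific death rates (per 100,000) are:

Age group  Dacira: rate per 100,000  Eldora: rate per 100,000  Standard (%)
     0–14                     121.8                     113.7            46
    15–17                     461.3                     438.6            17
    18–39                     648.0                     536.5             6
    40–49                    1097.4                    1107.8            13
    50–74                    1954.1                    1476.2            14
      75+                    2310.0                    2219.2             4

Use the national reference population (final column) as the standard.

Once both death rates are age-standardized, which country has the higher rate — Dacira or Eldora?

Dacira

Standard weights: 0.46, 0.17, 0.06, 0.13, 0.14, 0.04.
Dacira: 0.4600×121.8 + 0.1700×461.3 + 0.0600×648.0 + 0.1300×1097.4 + 0.1400×1954.1 + 0.0400×2310.0 = 681.9650 per 100,000.
Eldora: 0.4600×113.7 + 0.1700×438.6 + 0.0600×536.5 + 0.1300×1107.8 + 0.1400×1476.2 + 0.0400×2219.2 = 598.5040 per 100,000.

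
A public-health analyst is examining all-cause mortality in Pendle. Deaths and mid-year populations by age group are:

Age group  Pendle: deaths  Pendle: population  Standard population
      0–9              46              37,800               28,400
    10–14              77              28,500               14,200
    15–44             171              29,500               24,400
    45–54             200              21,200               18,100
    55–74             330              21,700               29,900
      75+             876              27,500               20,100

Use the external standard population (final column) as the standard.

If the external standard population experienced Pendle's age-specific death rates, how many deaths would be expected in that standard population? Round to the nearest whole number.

Age-specific rates per 1,000 for Pendle: 1.217, 2.702, 5.797, 9.434, 15.207, 31.855.
Expected deaths = Σ (standard pop × age-specific rate ÷ 1,000)
= 28,400×1.217/1,000 + 14,200×2.702/1,000 + 24,400×5.797/1,000 + 18,100×9.434/1,000 + 29,900×15.207/1,000 + 20,100×31.855/1,000
= 34.56 + 38.36 + 141.44 + 170.75 + 454.70 + 640.28 = 1480.09.

1480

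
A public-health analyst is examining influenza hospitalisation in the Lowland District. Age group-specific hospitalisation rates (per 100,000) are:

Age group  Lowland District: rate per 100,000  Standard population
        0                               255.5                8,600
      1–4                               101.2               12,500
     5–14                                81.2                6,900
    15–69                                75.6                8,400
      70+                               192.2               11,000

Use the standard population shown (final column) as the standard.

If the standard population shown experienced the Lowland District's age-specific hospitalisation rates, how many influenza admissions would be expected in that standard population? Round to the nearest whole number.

68

Expected influenza admissions = Σ (standard pop × age-specific rate ÷ 100,000)
= 8,600×255.5/100,000 + 12,500×101.2/100,000 + 6,900×81.2/100,000 + 8,400×75.6/100,000 + 11,000×192.2/100,000
= 21.97 + 12.65 + 5.60 + 6.35 + 21.14 = 67.72.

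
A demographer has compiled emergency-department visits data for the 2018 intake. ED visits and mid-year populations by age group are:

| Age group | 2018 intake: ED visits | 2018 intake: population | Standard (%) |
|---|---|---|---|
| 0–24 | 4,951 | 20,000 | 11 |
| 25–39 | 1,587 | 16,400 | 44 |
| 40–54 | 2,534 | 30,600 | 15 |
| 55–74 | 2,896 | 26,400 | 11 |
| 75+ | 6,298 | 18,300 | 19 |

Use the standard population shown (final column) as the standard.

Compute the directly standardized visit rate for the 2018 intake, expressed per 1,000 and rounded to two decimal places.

159.69

Age-specific rates per 1,000 for the 2018 intake: 247.550, 96.768, 82.810, 109.697, 344.153.
Standard weights: 0.11, 0.44, 0.15, 0.11, 0.19.
Standardized rate: 0.1100×247.550 + 0.4400×96.768 + 0.1500×82.810 + 0.1100×109.697 + 0.1900×344.153 = 159.6859 per 1,000.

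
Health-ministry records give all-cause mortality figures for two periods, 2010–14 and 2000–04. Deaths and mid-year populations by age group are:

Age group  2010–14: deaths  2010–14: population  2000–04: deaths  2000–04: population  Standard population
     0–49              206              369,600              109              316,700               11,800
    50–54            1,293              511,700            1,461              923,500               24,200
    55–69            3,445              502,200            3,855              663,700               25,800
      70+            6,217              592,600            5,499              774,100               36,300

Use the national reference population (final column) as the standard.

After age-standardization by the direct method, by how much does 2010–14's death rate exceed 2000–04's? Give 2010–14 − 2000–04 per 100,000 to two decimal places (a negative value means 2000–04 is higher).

178.87

Age-specific rates per 100,000 for 2010–14: 55.74, 252.69, 685.98, 1049.11.
For 2000–04: 34.42, 158.20, 580.83, 710.37.
Standard total = 98,100; weights = 0.1203, 0.2467, 0.2630, 0.3700.
2010–14: 0.1203×55.74 + 0.2467×252.69 + 0.2630×685.98 + 0.3700×1049.11 = 637.6511 per 100,000.
2000–04: 0.1203×34.42 + 0.2467×158.20 + 0.2630×580.83 + 0.3700×710.37 = 458.7840 per 100,000.
Difference = 637.6511 − 458.7840 = 178.8671.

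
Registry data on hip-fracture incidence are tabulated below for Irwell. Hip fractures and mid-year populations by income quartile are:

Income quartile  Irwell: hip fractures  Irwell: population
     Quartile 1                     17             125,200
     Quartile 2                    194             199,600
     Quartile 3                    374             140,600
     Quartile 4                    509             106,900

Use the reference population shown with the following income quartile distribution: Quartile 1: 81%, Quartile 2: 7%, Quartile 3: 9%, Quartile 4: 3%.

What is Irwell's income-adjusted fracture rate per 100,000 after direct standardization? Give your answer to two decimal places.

56.03

Income-specific rates per 100,000 for Irwell: 13.58, 97.19, 266.00, 476.15.
Standard weights: 0.81, 0.07, 0.09, 0.03.
Standardized rate: 0.8100×13.58 + 0.0700×97.19 + 0.0900×266.00 + 0.0300×476.15 = 56.0266 per 100,000.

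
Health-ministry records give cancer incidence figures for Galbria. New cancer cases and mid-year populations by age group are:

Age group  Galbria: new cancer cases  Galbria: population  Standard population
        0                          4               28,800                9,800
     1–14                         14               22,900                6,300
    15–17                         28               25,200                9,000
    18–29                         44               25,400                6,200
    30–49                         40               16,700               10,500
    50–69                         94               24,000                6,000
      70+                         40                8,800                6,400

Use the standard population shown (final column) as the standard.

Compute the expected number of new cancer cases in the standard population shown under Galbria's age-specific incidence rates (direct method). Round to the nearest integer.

104

Age-specific rates per 100,000 for Galbria: 13.89, 61.14, 111.11, 173.23, 239.52, 391.67, 454.55.
Expected new cancer cases = Σ (standard pop × age-specific rate ÷ 100,000)
= 9,800×13.89/100,000 + 6,300×61.14/100,000 + 9,000×111.11/100,000 + 6,200×173.23/100,000 + 10,500×239.52/100,000 + 6,000×391.67/100,000 + 6,400×454.55/100,000
= 1.36 + 3.85 + 10.00 + 10.74 + 25.15 + 23.50 + 29.09 = 103.69.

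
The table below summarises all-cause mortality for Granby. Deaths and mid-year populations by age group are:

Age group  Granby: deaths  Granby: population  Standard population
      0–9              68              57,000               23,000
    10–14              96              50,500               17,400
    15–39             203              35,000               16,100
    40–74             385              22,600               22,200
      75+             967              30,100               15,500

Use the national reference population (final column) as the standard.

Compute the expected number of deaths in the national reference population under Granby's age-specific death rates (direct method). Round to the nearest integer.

Age-specific rates per 100,000 for Granby: 119.30, 190.10, 580.00, 1703.54, 3212.62.
Expected deaths = Σ (standard pop × age-specific rate ÷ 100,000)
= 23,000×119.30/100,000 + 17,400×190.10/100,000 + 16,100×580.00/100,000 + 22,200×1703.54/100,000 + 15,500×3212.62/100,000
= 27.44 + 33.08 + 93.38 + 378.19 + 497.96 = 1030.04.

1030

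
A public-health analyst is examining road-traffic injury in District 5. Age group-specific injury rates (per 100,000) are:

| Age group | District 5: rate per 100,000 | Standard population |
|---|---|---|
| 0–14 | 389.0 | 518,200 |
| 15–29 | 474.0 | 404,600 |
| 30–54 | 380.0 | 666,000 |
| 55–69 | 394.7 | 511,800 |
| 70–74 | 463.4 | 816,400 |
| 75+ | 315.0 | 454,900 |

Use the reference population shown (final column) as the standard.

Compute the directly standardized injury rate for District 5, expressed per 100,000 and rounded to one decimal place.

Standard total = 3,371,900; weights = 0.1537, 0.1200, 0.1975, 0.1518, 0.2421, 0.1349.
Standardized rate: 0.1537×389.0 + 0.1200×474.0 + 0.1975×380.0 + 0.1518×394.7 + 0.2421×463.4 + 0.1349×315.0 = 406.3172 per 100,000.

406.3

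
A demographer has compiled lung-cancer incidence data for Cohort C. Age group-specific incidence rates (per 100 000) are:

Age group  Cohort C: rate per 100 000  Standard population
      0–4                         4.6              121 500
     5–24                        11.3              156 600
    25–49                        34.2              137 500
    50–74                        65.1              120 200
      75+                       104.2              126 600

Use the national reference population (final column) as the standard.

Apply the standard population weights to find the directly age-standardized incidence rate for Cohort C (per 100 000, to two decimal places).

Standard total = 662 400; weights = 0.1834, 0.2364, 0.2076, 0.1815, 0.1911.
Standardized rate: 0.1834×4.6 + 0.2364×11.3 + 0.2076×34.2 + 0.1815×65.1 + 0.1911×104.2 = 42.3426 per 100 000.

42.34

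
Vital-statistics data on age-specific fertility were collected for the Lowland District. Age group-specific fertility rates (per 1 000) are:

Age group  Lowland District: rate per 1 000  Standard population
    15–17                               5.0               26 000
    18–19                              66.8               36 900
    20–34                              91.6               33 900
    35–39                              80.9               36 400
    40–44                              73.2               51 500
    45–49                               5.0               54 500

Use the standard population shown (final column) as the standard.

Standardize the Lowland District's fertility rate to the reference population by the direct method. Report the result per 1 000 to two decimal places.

Standard total = 239 200; weights = 0.1087, 0.1543, 0.1417, 0.1522, 0.2153, 0.2278.
Standardized rate: 0.1087×5.0 + 0.1543×66.8 + 0.1417×91.6 + 0.1522×80.9 + 0.2153×73.2 + 0.2278×5.0 = 53.0402 per 1 000.

53.04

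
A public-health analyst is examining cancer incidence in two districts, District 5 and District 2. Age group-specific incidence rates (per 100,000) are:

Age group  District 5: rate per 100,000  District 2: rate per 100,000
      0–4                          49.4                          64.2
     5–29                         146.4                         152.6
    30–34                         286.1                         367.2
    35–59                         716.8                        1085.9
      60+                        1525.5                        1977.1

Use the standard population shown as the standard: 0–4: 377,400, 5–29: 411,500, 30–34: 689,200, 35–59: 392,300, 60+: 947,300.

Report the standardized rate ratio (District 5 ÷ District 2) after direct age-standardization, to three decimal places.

0.759

Standard total = 2,817,700; weights = 0.1339, 0.1460, 0.2446, 0.1392, 0.3362.
District 5: 0.1339×49.4 + 0.1460×146.4 + 0.2446×286.1 + 0.1392×716.8 + 0.3362×1525.5 = 710.6413 per 100,000.
District 2: 0.1339×64.2 + 0.1460×152.6 + 0.2446×367.2 + 0.1392×1085.9 + 0.3362×1977.1 = 936.5808 per 100,000.
Ratio = 710.6413 ÷ 936.5808 = 0.75876.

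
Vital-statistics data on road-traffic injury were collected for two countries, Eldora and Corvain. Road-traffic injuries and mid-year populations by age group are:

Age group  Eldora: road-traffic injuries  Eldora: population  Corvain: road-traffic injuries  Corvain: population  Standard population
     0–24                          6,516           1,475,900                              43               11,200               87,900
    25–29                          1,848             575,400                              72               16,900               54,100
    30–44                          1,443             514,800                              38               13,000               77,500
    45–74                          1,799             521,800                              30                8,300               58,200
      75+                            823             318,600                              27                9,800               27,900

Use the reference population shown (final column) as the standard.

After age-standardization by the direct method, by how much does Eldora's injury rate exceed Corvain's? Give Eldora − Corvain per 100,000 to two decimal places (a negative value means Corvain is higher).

Age-specific rates per 100,000 for Eldora: 441.49, 321.17, 280.30, 344.77, 258.32.
For Corvain: 383.93, 426.04, 292.31, 361.45, 275.51.
Standard total = 305,600; weights = 0.2876, 0.1770, 0.2536, 0.1904, 0.0913.
Eldora: 0.2876×441.49 + 0.1770×321.17 + 0.2536×280.30 + 0.1904×344.77 + 0.0913×258.32 = 344.1705 per 100,000.
Corvain: 0.2876×383.93 + 0.1770×426.04 + 0.2536×292.31 + 0.1904×361.45 + 0.0913×275.51 = 353.9678 per 100,000.
Difference = 344.1705 − 353.9678 = -9.7974.

-9.80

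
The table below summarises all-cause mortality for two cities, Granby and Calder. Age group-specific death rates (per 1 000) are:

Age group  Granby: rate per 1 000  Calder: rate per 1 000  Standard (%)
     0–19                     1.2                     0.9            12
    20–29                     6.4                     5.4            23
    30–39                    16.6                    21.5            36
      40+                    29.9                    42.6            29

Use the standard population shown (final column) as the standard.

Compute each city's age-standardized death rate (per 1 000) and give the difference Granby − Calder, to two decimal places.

Standard weights: 0.12, 0.23, 0.36, 0.29.
Granby: 0.1200×1.2 + 0.2300×6.4 + 0.3600×16.6 + 0.2900×29.9 = 16.2630 per 1 000.
Calder: 0.1200×0.9 + 0.2300×5.4 + 0.3600×21.5 + 0.2900×42.6 = 21.4440 per 1 000.
Difference = 16.2630 − 21.4440 = -5.1810.

-5.18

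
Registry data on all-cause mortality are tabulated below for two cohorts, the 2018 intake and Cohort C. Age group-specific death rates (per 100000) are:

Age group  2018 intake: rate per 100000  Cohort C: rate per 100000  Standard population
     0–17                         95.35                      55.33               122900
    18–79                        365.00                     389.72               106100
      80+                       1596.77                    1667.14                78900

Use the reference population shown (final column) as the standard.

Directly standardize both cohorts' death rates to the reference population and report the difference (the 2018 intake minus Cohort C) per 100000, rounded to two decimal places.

-10.58

Standard total = 307900; weights = 0.3992, 0.3446, 0.2563.
The 2018 intake: 0.3992×95.35 + 0.3446×365.00 + 0.2563×1596.77 = 573.0113 per 100000.
Cohort C: 0.3992×55.33 + 0.3446×389.72 + 0.2563×1667.14 = 583.5878 per 100000.
Difference = 573.0113 − 583.5878 = -10.5766.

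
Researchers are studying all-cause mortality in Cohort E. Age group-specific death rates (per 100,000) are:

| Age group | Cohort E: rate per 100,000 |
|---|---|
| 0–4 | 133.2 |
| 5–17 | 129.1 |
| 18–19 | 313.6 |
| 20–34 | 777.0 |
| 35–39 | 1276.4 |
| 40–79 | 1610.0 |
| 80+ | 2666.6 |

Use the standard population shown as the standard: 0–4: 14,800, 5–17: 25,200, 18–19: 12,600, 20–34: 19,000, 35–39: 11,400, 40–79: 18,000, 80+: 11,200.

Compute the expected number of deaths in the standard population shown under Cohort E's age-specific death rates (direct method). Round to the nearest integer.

Expected deaths = Σ (standard pop × age-specific rate ÷ 100,000)
= 14,800×133.2/100,000 + 25,200×129.1/100,000 + 12,600×313.6/100,000 + 19,000×777.0/100,000 + 11,400×1276.4/100,000 + 18,000×1610.0/100,000 + 11,200×2666.6/100,000
= 19.71 + 32.53 + 39.51 + 147.63 + 145.51 + 289.80 + 298.66 = 973.36.

973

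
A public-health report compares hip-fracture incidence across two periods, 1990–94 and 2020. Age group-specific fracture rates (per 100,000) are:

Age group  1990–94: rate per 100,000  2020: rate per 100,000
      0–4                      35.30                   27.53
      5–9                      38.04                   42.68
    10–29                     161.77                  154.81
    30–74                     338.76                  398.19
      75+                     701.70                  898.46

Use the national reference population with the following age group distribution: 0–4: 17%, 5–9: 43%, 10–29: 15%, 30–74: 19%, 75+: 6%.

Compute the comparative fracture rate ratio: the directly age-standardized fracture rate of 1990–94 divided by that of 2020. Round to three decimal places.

Standard weights: 0.17, 0.43, 0.15, 0.19, 0.06.
1990–94: 0.1700×35.30 + 0.4300×38.04 + 0.1500×161.77 + 0.1900×338.76 + 0.0600×701.70 = 153.0901 per 100,000.
2020: 0.1700×27.53 + 0.4300×42.68 + 0.1500×154.81 + 0.1900×398.19 + 0.0600×898.46 = 175.8177 per 100,000.
Ratio = 153.0901 ÷ 175.8177 = 0.87073.

0.871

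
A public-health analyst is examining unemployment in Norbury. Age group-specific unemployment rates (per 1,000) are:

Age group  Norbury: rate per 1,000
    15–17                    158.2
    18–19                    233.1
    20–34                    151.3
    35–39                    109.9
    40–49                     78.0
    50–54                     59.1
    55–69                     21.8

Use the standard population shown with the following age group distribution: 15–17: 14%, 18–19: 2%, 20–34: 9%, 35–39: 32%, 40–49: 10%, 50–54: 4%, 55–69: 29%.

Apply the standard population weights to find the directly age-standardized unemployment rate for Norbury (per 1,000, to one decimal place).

92.1

Standard weights: 0.14, 0.02, 0.09, 0.32, 0.10, 0.04, 0.29.
Standardized rate: 0.1400×158.2 + 0.0200×233.1 + 0.0900×151.3 + 0.3200×109.9 + 0.1000×78.0 + 0.0400×59.1 + 0.2900×21.8 = 92.0810 per 1,000.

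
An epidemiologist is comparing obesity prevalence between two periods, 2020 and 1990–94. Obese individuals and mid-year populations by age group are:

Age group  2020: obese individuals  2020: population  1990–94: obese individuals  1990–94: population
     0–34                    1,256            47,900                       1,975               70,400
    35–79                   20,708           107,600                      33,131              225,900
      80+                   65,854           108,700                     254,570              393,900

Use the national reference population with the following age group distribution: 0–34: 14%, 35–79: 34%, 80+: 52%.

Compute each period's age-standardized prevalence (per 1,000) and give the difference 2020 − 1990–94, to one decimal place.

-5.7

Age-specific rates per 1,000 for 2020: 26.221, 192.454, 605.833.
For 1990–94: 28.054, 146.662, 646.281.
Standard weights: 0.14, 0.34, 0.52.
2020: 0.1400×26.221 + 0.3400×192.454 + 0.5200×605.833 = 384.1381 per 1,000.
1990–94: 0.1400×28.054 + 0.3400×146.662 + 0.5200×646.281 = 389.8587 per 1,000.
Difference = 384.1381 − 389.8587 = -5.7206.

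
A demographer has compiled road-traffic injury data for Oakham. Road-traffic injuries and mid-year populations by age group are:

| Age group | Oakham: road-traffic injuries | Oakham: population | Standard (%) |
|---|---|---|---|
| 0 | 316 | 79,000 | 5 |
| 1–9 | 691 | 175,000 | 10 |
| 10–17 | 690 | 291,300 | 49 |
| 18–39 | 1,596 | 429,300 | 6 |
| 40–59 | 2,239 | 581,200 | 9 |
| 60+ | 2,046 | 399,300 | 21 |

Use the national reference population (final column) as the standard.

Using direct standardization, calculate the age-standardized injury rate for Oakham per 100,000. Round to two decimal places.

Age-specific rates per 100,000 for Oakham: 400.00, 394.86, 236.87, 371.77, 385.24, 512.40.
Standard weights: 0.05, 0.10, 0.49, 0.06, 0.09, 0.21.
Standardized rate: 0.0500×400.00 + 0.1000×394.86 + 0.4900×236.87 + 0.0600×371.77 + 0.0900×385.24 + 0.2100×512.40 = 340.1324 per 100,000.

340.13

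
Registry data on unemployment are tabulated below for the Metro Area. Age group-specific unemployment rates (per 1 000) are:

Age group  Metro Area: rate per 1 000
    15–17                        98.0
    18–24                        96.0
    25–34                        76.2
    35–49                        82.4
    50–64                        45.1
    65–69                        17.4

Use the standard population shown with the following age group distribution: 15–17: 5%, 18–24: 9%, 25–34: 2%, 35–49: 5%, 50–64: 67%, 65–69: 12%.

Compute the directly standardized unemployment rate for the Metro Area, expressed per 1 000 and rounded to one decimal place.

51.5

Standard weights: 0.05, 0.09, 0.02, 0.05, 0.67, 0.12.
Standardized rate: 0.0500×98.0 + 0.0900×96.0 + 0.0200×76.2 + 0.0500×82.4 + 0.6700×45.1 + 0.1200×17.4 = 51.4890 per 1 000.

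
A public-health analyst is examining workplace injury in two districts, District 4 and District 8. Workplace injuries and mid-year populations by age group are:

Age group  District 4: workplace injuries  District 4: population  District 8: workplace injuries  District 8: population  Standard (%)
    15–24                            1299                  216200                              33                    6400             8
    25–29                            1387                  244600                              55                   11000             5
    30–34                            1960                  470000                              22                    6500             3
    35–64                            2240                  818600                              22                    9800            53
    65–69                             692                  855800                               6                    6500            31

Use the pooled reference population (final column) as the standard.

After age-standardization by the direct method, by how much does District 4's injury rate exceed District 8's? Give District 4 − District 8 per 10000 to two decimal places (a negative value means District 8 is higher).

Age-specific rates per 10000 for District 4: 60.08, 56.70, 41.70, 27.36, 8.09.
For District 8: 51.56, 50.00, 33.85, 22.45, 9.23.
Standard weights: 0.08, 0.05, 0.03, 0.53, 0.31.
District 4: 0.0800×60.08 + 0.0500×56.70 + 0.0300×41.70 + 0.5300×27.36 + 0.3100×8.09 = 25.9024 per 10000.
District 8: 0.0800×51.56 + 0.0500×50.00 + 0.0300×33.85 + 0.5300×22.45 + 0.3100×9.23 = 22.3999 per 10000.
Difference = 25.9024 − 22.3999 = 3.5026.

3.50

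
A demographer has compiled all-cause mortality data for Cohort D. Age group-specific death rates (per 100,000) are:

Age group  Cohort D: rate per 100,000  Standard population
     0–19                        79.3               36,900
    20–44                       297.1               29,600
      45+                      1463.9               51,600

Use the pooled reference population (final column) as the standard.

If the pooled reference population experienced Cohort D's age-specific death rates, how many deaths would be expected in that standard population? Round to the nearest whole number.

873

Expected deaths = Σ (standard pop × age-specific rate ÷ 100,000)
= 36,900×79.3/100,000 + 29,600×297.1/100,000 + 51,600×1463.9/100,000
= 29.26 + 87.94 + 755.37 = 872.58.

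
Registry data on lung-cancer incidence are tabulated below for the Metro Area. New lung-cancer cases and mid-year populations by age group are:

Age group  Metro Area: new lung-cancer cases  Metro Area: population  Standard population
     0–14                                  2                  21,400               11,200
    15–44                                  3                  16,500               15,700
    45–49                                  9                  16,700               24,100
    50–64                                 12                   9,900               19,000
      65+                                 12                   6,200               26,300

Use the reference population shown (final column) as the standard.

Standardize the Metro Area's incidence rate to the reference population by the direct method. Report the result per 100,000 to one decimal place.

Age-specific rates per 100,000 for the Metro Area: 9.35, 18.18, 53.89, 121.21, 193.55.
Standard total = 96,300; weights = 0.1163, 0.1630, 0.2503, 0.1973, 0.2731.
Standardized rate: 0.1163×9.35 + 0.1630×18.18 + 0.2503×53.89 + 0.1973×121.21 + 0.2731×193.55 = 94.3124 per 100,000.

94.3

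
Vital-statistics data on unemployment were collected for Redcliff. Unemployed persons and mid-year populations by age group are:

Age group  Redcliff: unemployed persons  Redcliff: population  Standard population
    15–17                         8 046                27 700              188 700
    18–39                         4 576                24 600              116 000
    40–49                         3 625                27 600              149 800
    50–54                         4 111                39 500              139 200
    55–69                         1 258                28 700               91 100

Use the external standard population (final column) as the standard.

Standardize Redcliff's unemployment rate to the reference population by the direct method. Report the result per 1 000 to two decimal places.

Age-specific rates per 1 000 for Redcliff: 290.469, 186.016, 131.341, 104.076, 43.833.
Standard total = 684 800; weights = 0.2756, 0.1694, 0.2188, 0.2033, 0.1330.
Standardized rate: 0.2756×290.469 + 0.1694×186.016 + 0.2188×131.341 + 0.2033×104.076 + 0.1330×43.833 = 167.2675 per 1 000.

167.27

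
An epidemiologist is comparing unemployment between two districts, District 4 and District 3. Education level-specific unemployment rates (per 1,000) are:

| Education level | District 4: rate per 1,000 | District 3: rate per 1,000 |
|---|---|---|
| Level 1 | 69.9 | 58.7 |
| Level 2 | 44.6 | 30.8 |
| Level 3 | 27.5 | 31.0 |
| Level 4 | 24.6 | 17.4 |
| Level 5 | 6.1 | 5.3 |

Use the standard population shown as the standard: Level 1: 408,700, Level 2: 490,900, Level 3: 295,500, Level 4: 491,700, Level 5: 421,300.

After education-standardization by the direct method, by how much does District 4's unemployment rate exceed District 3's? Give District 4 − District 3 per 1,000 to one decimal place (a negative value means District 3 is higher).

Standard total = 2,108,100; weights = 0.1939, 0.2329, 0.1402, 0.2332, 0.1998.
District 4: 0.1939×69.9 + 0.2329×44.6 + 0.1402×27.5 + 0.2332×24.6 + 0.1998×6.1 = 34.7490 per 1,000.
District 3: 0.1939×58.7 + 0.2329×30.8 + 0.1402×31.0 + 0.2332×17.4 + 0.1998×5.3 = 28.0155 per 1,000.
Difference = 34.7490 − 28.0155 = 6.7335.

6.7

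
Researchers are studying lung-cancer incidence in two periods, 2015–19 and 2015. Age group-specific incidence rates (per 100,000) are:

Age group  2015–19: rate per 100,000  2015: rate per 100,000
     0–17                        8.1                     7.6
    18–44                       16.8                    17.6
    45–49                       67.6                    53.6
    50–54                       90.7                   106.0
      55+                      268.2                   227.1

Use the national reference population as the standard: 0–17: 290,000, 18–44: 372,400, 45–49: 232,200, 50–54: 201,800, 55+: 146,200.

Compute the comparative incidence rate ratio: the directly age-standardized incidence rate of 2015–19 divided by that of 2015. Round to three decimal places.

Standard total = 1,242,600; weights = 0.2334, 0.2997, 0.1869, 0.1624, 0.1177.
2015–19: 0.2334×8.1 + 0.2997×16.8 + 0.1869×67.6 + 0.1624×90.7 + 0.1177×268.2 = 65.8427 per 100,000.
2015: 0.2334×7.6 + 0.2997×17.6 + 0.1869×53.6 + 0.1624×106.0 + 0.1177×227.1 = 60.9987 per 100,000.
Ratio = 65.8427 ÷ 60.9987 = 1.07941.

1.079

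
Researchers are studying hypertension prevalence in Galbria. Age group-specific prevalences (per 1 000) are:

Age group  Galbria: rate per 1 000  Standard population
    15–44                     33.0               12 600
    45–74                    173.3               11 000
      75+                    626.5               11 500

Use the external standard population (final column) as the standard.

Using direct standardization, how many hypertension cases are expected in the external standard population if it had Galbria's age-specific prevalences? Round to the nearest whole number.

9527

Expected hypertension cases = Σ (standard pop × age-specific rate ÷ 1 000)
= 12 600×33.0/1 000 + 11 000×173.3/1 000 + 11 500×626.5/1 000
= 415.80 + 1906.30 + 7204.75 = 9526.85.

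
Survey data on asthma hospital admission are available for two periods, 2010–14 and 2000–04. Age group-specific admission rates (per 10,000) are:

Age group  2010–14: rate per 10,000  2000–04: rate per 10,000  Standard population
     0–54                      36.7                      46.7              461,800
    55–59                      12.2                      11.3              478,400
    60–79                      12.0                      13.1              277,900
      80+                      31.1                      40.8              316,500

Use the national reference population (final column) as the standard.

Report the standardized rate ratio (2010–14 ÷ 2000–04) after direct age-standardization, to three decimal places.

0.826

Standard total = 1,534,600; weights = 0.3009, 0.3117, 0.1811, 0.2062.
2010–14: 0.3009×36.7 + 0.3117×12.2 + 0.1811×12.0 + 0.2062×31.1 = 23.4344 per 10,000.
2000–04: 0.3009×46.7 + 0.3117×11.3 + 0.1811×13.1 + 0.2062×40.8 = 28.3629 per 10,000.
Ratio = 23.4344 ÷ 28.3629 = 0.82624.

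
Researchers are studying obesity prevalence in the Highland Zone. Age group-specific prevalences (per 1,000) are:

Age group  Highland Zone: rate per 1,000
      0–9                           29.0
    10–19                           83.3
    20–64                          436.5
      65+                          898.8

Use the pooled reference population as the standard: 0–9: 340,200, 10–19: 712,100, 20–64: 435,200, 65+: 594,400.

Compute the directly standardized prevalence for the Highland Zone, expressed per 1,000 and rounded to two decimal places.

381.09

Standard total = 2,081,900; weights = 0.1634, 0.3420, 0.2090, 0.2855.
Standardized rate: 0.1634×29.0 + 0.3420×83.3 + 0.2090×436.5 + 0.2855×898.8 = 381.0919 per 1,000.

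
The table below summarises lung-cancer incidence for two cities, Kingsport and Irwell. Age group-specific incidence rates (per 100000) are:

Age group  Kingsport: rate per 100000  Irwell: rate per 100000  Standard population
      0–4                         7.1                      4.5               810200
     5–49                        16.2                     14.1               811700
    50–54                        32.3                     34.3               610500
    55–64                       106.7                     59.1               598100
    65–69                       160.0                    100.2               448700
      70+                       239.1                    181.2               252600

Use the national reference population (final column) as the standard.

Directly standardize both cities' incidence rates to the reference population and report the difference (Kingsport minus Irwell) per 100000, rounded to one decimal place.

Standard total = 3531800; weights = 0.2294, 0.2298, 0.1729, 0.1693, 0.1270, 0.0715.
Kingsport: 0.2294×7.1 + 0.2298×16.2 + 0.1729×32.3 + 0.1693×106.7 + 0.1270×160.0 + 0.0715×239.1 = 66.4327 per 100000.
Irwell: 0.2294×4.5 + 0.2298×14.1 + 0.1729×34.3 + 0.1693×59.1 + 0.1270×100.2 + 0.0715×181.2 = 45.9000 per 100000.
Difference = 66.4327 − 45.9000 = 20.5327.

20.5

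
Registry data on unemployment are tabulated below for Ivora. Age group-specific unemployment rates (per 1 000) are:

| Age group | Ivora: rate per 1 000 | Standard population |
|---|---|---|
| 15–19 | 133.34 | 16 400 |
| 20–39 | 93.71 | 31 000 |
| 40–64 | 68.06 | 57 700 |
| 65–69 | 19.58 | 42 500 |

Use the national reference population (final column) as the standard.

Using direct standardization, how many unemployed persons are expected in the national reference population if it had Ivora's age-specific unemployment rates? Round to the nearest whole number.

Expected unemployed persons = Σ (standard pop × age-specific rate ÷ 1 000)
= 16 400×133.34/1 000 + 31 000×93.71/1 000 + 57 700×68.06/1 000 + 42 500×19.58/1 000
= 2186.78 + 2905.01 + 3927.06 + 832.15 = 9851.00.

9851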